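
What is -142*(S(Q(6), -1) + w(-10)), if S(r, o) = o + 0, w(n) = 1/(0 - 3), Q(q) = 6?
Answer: 568/3 ≈ 189.33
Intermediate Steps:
w(n) = -⅓ (w(n) = 1/(-3) = -⅓)
S(r, o) = o
-142*(S(Q(6), -1) + w(-10)) = -142*(-1 - ⅓) = -142*(-4/3) = 568/3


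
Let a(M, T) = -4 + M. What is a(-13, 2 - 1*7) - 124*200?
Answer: -24817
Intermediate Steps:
a(-13, 2 - 1*7) - 124*200 = (-4 - 13) - 124*200 = -17 - 24800 = -24817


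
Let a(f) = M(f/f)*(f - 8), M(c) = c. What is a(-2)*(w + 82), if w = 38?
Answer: -1200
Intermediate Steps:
a(f) = -8 + f (a(f) = (f/f)*(f - 8) = 1*(-8 + f) = -8 + f)
a(-2)*(w + 82) = (-8 - 2)*(38 + 82) = -10*120 = -1200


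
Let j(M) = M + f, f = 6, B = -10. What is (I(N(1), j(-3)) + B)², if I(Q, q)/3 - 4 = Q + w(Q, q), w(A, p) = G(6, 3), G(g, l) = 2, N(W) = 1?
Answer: 121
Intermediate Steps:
w(A, p) = 2
j(M) = 6 + M (j(M) = M + 6 = 6 + M)
I(Q, q) = 18 + 3*Q (I(Q, q) = 12 + 3*(Q + 2) = 12 + 3*(2 + Q) = 12 + (6 + 3*Q) = 18 + 3*Q)
(I(N(1), j(-3)) + B)² = ((18 + 3*1) - 10)² = ((18 + 3) - 10)² = (21 - 10)² = 11² = 121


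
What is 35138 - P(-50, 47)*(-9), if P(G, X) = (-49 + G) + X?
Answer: 34670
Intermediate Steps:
P(G, X) = -49 + G + X
35138 - P(-50, 47)*(-9) = 35138 - (-49 - 50 + 47)*(-9) = 35138 - (-52)*(-9) = 35138 - 1*468 = 35138 - 468 = 34670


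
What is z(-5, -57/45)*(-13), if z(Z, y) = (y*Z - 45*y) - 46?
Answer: -676/3 ≈ -225.33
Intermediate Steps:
z(Z, y) = -46 - 45*y + Z*y (z(Z, y) = (Z*y - 45*y) - 46 = (-45*y + Z*y) - 46 = -46 - 45*y + Z*y)
z(-5, -57/45)*(-13) = (-46 - (-2565)/45 - (-285)/45)*(-13) = (-46 - 45*(-19/15) - 5*(-19/15))*(-13) = (-46 + 57 + 19/3)*(-13) = (52/3)*(-13) = -676/3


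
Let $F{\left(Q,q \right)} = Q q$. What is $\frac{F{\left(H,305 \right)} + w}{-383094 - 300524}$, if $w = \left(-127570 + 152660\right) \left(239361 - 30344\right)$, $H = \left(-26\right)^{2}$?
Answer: $- \frac{201709335}{26293} \approx -7671.6$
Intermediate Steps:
$H = 676$
$w = 5244236530$ ($w = 25090 \cdot 209017 = 5244236530$)
$\frac{F{\left(H,305 \right)} + w}{-383094 - 300524} = \frac{676 \cdot 305 + 5244236530}{-383094 - 300524} = \frac{206180 + 5244236530}{-683618} = 5244442710 \left(- \frac{1}{683618}\right) = - \frac{201709335}{26293}$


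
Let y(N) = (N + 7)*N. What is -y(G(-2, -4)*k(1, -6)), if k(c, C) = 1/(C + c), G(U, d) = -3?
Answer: -114/25 ≈ -4.5600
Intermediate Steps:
y(N) = N*(7 + N) (y(N) = (7 + N)*N = N*(7 + N))
-y(G(-2, -4)*k(1, -6)) = -(-3/(-6 + 1))*(7 - 3/(-6 + 1)) = -(-3/(-5))*(7 - 3/(-5)) = -(-3*(-1/5))*(7 - 3*(-1/5)) = -3*(7 + 3/5)/5 = -3*38/(5*5) = -1*114/25 = -114/25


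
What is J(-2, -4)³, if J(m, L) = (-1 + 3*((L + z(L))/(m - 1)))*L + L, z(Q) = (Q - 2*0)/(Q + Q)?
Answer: -2744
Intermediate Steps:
z(Q) = ½ (z(Q) = (Q + 0)/((2*Q)) = Q*(1/(2*Q)) = ½)
J(m, L) = L + L*(-1 + 3*(½ + L)/(-1 + m)) (J(m, L) = (-1 + 3*((L + ½)/(m - 1)))*L + L = (-1 + 3*((½ + L)/(-1 + m)))*L + L = (-1 + 3*(½ + L)/(-1 + m))*L + L = L*(-1 + 3*(½ + L)/(-1 + m)) + L = L + L*(-1 + 3*(½ + L)/(-1 + m)))
J(-2, -4)³ = ((3/2)*(-4)*(1 + 2*(-4))/(-1 - 2))³ = ((3/2)*(-4)*(1 - 8)/(-3))³ = ((3/2)*(-4)*(-⅓)*(-7))³ = (-14)³ = -2744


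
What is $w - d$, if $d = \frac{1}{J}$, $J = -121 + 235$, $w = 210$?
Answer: $\frac{23939}{114} \approx 209.99$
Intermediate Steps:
$J = 114$
$d = \frac{1}{114} \approx 0.0087719$
$w - d = 210 - \frac{1}{114} = \frac{23939}{114}$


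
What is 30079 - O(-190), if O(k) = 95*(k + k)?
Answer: 66179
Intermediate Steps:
O(k) = 190*k (O(k) = 95*(2*k) = 190*k)
30079 - O(-190) = 30079 - 190*(-190) = 30079 - 1*(-36100) = 30079 + 36100 = 66179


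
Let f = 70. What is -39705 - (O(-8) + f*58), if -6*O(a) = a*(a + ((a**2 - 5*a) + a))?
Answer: -131647/3 ≈ -43882.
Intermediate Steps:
O(a) = -a*(a**2 - 3*a)/6 (O(a) = -a*(a + ((a**2 - 5*a) + a))/6 = -a*(a + (a**2 - 4*a))/6 = -a*(a**2 - 3*a)/6)
-39705 - (O(-8) + f*58) = -39705 - ((1/6)*(-8)**2*(3 - 1*(-8)) + 70*58) = -39705 - ((1/6)*64*(3 + 8) + 4060) = -39705 - ((1/6)*64*11 + 4060) = -39705 - (352/3 + 4060) = -39705 - 1*12532/3 = -39705 - 12532/3 = -131647/3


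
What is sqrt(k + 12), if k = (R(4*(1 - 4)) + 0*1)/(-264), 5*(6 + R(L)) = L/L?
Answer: sqrt(5236770)/660 ≈ 3.4673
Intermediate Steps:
R(L) = -29/5 (R(L) = -6 + (L/L)/5 = -6 + (1/5)*1 = -6 + 1/5 = -29/5)
k = 29/1320 (k = (-29/5 + 0*1)/(-264) = (-29/5 + 0)*(-1/264) = -29/5*(-1/264) = 29/1320 ≈ 0.021970)
sqrt(k + 12) = sqrt(29/1320 + 12) = sqrt(15869/1320) = sqrt(5236770)/660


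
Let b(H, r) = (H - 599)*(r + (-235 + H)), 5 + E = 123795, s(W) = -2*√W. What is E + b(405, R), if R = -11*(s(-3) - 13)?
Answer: 63068 - 4268*I*√3 ≈ 63068.0 - 7392.4*I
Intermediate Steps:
E = 123790 (E = -5 + 123795 = 123790)
R = 143 + 22*I*√3 (R = -11*(-2*I*√3 - 13) = -11*(-13 - 2*I*√3) = 143 + 22*I*√3 ≈ 143.0 + 38.105*I)
b(H, r) = (-599 + H)*(-235 + H + r)
E + b(405, R) = 123790 + (140765 + 405² - 834*405 - 599*(143 + 22*I*√3) + 405*(143 + 22*I*√3)) = 123790 + (140765 + 164025 - 337770 + (-85657 - 13178*I*√3) + (57915 + 8910*I*√3)) = 123790 + (-60722 - 4268*I*√3) = 63068 - 4268*I*√3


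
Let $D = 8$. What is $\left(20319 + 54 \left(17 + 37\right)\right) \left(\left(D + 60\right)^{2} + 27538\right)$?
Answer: $747284070$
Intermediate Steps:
$\left(20319 + 54 \left(17 + 37\right)\right) \left(\left(D + 60\right)^{2} + 27538\right) = \left(20319 + 54 \left(17 + 37\right)\right) \left(\left(8 + 60\right)^{2} + 27538\right) = \left(20319 + 54 \cdot 54\right) \left(68^{2} + 27538\right) = \left(20319 + 2916\right) \left(4624 + 27538\right) = 23235 \cdot 32162 = 747284070$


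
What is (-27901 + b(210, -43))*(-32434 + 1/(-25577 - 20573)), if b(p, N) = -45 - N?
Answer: 588253836693/650 ≈ 9.0501e+8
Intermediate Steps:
(-27901 + b(210, -43))*(-32434 + 1/(-25577 - 20573)) = (-27901 + (-45 - 1*(-43)))*(-32434 + 1/(-25577 - 20573)) = (-27901 + (-45 + 43))*(-32434 + 1/(-46150)) = (-27901 - 2)*(-32434 - 1/46150) = -27903*(-1496829101/46150) = 588253836693/650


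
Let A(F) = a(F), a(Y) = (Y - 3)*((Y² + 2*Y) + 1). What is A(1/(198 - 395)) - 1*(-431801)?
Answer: 3301256964501/7645373 ≈ 4.3180e+5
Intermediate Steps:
a(Y) = (-3 + Y)*(1 + Y² + 2*Y)
A(F) = -3 + F³ - F² - 5*F
A(1/(198 - 395)) - 1*(-431801) = (-3 + (1/(198 - 395))³ - (1/(198 - 395))² - 5/(198 - 395)) - 1*(-431801) = (-3 + (1/(-197))³ - (1/(-197))² - 5/(-197)) + 431801 = (-3 + (-1/197)³ - (-1/197)² - 5*(-1/197)) + 431801 = (-3 - 1/7645373 - 1*1/38809 + 5/197) + 431801 = (-3 - 1/7645373 - 1/38809 + 5/197) + 431801 = -22742272/7645373 + 431801 = 3301256964501/7645373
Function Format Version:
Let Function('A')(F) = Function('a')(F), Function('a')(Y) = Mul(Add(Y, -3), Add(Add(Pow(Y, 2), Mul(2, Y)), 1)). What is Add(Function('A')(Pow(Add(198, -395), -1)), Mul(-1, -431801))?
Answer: Rational(3301256964501, 7645373) ≈ 4.3180e+5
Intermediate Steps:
Function('a')(Y) = Mul(Add(-3, Y), Add(1, Pow(Y, 2), Mul(2, Y)))
Function('A')(F) = Add(-3, Pow(F, 3), Mul(-1, Pow(F, 2)), Mul(-5, F))
Add(Function('A')(Pow(Add(198, -395), -1)), Mul(-1, -431801)) = Add(Add(-3, Pow(Pow(Add(198, -395), -1), 3), Mul(-1, Pow(Pow(Add(198, -395), -1), 2)), Mul(-5, Pow(Add(198, -395), -1))), Mul(-1, -431801)) = Add(Add(-3, Pow(Pow(-197, -1), 3), Mul(-1, Pow(Pow(-197, -1), 2)), Mul(-5, Pow(-197, -1))), 431801) = Add(Add(-3, Pow(Rational(-1, 197), 3), Mul(-1, Pow(Rational(-1, 197), 2)), Mul(-5, Rational(-1, 197))), 431801) = Add(Add(-3, Rational(-1, 7645373), Mul(-1, Rational(1, 38809)), Rational(5, 197)), 431801) = Add(Add(-3, Rational(-1, 7645373), Rational(-1, 38809), Rational(5, 197)), 431801) = Add(Rational(-22742272, 7645373), 431801) = Rational(3301256964501, 7645373)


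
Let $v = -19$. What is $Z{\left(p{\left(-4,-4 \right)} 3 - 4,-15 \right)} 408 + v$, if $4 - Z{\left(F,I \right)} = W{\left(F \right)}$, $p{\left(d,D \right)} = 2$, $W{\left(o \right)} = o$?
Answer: $797$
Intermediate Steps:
$Z{\left(F,I \right)} = 4 - F$
$Z{\left(p{\left(-4,-4 \right)} 3 - 4,-15 \right)} 408 + v = \left(4 - \left(2 \cdot 3 - 4\right)\right) 408 - 19 = \left(4 - \left(6 - 4\right)\right) 408 - 19 = \left(4 - 2\right) 408 - 19 = 2 \cdot 408 - 19 = 816 - 19 = 797$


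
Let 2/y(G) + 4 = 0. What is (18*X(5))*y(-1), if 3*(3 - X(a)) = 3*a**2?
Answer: 198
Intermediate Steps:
y(G) = -1/2 (y(G) = 2/(-4 + 0) = 2/(-4) = 2*(-1/4) = -1/2)
X(a) = 3 - a**2
(18*X(5))*y(-1) = (18*(3 - 1*5**2))*(-1/2) = (18*(3 - 1*25))*(-1/2) = (18*(3 - 25))*(-1/2) = (18*(-22))*(-1/2) = -396*(-1/2) = 198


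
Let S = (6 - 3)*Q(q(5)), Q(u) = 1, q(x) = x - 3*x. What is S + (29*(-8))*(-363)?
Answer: 84219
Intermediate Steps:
q(x) = -2*x
S = 3 (S = (6 - 3)*1 = 3*1 = 3)
S + (29*(-8))*(-363) = 3 + (29*(-8))*(-363) = 3 - 232*(-363) = 3 + 84216 = 84219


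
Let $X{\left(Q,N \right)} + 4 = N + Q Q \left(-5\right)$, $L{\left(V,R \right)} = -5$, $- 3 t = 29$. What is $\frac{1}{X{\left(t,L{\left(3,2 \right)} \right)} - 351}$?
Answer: $- \frac{9}{7445} \approx -0.0012089$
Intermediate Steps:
$t = - \frac{29}{3}$ ($t = \left(- \frac{1}{3}\right) 29 = - \frac{29}{3} \approx -9.6667$)
$X{\left(Q,N \right)} = -4 + N - 5 Q^{2}$ ($X{\left(Q,N \right)} = -4 + \left(N + Q Q \left(-5\right)\right) = -4 + \left(N + Q^{2} \left(-5\right)\right) = -4 + \left(N - 5 Q^{2}\right) = -4 + N - 5 Q^{2}$)
$\frac{1}{X{\left(t,L{\left(3,2 \right)} \right)} - 351} = \frac{1}{\left(-4 - 5 - 5 \left(- \frac{29}{3}\right)^{2}\right) - 351} = \frac{1}{\left(-4 - 5 - \frac{4205}{9}\right) - 351} = \frac{1}{- \frac{4286}{9} - 351} = \frac{1}{- \frac{7445}{9}} = - \frac{9}{7445}$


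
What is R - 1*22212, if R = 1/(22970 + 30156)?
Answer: -1180034711/53126 ≈ -22212.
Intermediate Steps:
R = 1/53126 ≈ 1.8823e-5
R - 1*22212 = 1/53126 - 1*22212 = 1/53126 - 22212 = -1180034711/53126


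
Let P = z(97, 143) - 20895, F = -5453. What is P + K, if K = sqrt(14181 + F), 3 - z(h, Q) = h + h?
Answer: -21086 + 2*sqrt(2182) ≈ -20993.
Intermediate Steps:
z(h, Q) = 3 - 2*h (z(h, Q) = 3 - (h + h) = 3 - 2*h)
K = 2*sqrt(2182) (K = sqrt(14181 - 5453) = sqrt(8728) = 2*sqrt(2182) ≈ 93.424)
P = -21086 (P = (3 - 2*97) - 20895 = (3 - 194) - 20895 = -191 - 20895 = -21086)
P + K = -21086 + 2*sqrt(2182)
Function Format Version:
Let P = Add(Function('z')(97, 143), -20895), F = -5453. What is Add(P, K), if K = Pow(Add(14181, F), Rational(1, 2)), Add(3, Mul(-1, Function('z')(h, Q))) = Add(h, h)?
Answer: Add(-21086, Mul(2, Pow(2182, Rational(1, 2)))) ≈ -20993.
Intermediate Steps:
Function('z')(h, Q) = Add(3, Mul(-2, h)) (Function('z')(h, Q) = Add(3, Mul(-1, Add(h, h))) = Add(3, Mul(-1, Mul(2, h))) = Add(3, Mul(-2, h)))
K = Mul(2, Pow(2182, Rational(1, 2))) (K = Pow(Add(14181, -5453), Rational(1, 2)) = Pow(8728, Rational(1, 2)) = Mul(2, Pow(2182, Rational(1, 2))) ≈ 93.424)
P = -21086 (P = Add(Add(3, Mul(-2, 97)), -20895) = Add(Add(3, -194), -20895) = Add(-191, -20895) = -21086)
Add(P, K) = Add(-21086, Mul(2, Pow(2182, Rational(1, 2))))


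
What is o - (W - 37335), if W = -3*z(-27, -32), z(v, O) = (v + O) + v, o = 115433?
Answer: 152510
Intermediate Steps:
z(v, O) = O + 2*v (z(v, O) = (O + v) + v = O + 2*v)
W = 258 (W = -3*(-32 + 2*(-27)) = -3*(-32 - 54) = -3*(-86) = 258)
o - (W - 37335) = 115433 - (258 - 37335) = 115433 - 1*(-37077) = 115433 + 37077 = 152510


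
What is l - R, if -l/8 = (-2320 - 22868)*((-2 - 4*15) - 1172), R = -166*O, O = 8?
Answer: -248654608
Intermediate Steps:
R = -1328 (R = -166*8 = -1328)
l = -248655936 (l = -8*(-2320 - 22868)*((-2 - 4*15) - 1172) = -(-201504)*((-2 - 60) - 1172) = -(-201504)*(-62 - 1172) = -(-201504)*(-1234) = -8*31081992 = -248655936)
l - R = -248655936 - 1*(-1328) = -248655936 + 1328 = -248654608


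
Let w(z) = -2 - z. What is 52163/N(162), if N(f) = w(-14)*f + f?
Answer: 52163/2106 ≈ 24.769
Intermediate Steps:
N(f) = 13*f (N(f) = (-2 - 1*(-14))*f + f = (-2 + 14)*f + f = 12*f + f = 13*f)
52163/N(162) = 52163/((13*162)) = 52163/2106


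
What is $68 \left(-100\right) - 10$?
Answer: $-6810$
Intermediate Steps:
$68 \left(-100\right) - 10 = -6800 - 10 = -6810$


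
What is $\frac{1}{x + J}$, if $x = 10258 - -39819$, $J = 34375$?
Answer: $\frac{1}{84452} \approx 1.1841 \cdot 10^{-5}$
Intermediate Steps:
$x = 50077$ ($x = 10258 + 39819 = 50077$)
$\frac{1}{x + J} = \frac{1}{50077 + 34375} = \frac{1}{84452}$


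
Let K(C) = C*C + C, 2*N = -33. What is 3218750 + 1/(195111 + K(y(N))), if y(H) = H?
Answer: 2515346906254/781467 ≈ 3.2188e+6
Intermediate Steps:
N = -33/2 (N = (½)*(-33) = -33/2 ≈ -16.500)
K(C) = C + C² (K(C) = C² + C = C + C²)
3218750 + 1/(195111 + K(y(N))) = 3218750 + 1/(195111 - 33*(1 - 33/2)/2) = 3218750 + 1/(195111 - 33/2*(-31/2)) = 3218750 + 1/(195111 + 1023/4) = 3218750 + 1/(781467/4) = 3218750 + 4/781467 = 2515346906254/781467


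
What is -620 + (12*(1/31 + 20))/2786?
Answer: -26769734/43183 ≈ -619.91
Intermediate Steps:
-620 + (12*(1/31 + 20))/2786 = -620 + (12*(1/31 + 20))*(1/2786) = -620 + (12*(621/31))*(1/2786) = -620 + (7452/31)*(1/2786) = -620 + 3726/43183 = -26769734/43183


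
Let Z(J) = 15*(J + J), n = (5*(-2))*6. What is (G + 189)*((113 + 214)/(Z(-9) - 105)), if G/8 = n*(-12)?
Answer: -648441/125 ≈ -5187.5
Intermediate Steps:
n = -60 (n = -10*6 = -60)
Z(J) = 30*J (Z(J) = 15*(2*J) = 30*J)
G = 5760 (G = 8*(-60*(-12)) = 8*720 = 5760)
(G + 189)*((113 + 214)/(Z(-9) - 105)) = (5760 + 189)*((113 + 214)/(30*(-9) - 105)) = 5949*(327/(-270 - 105)) = 5949*(327/(-375)) = 5949*(327*(-1/375)) = 5949*(-109/125) = -648441/125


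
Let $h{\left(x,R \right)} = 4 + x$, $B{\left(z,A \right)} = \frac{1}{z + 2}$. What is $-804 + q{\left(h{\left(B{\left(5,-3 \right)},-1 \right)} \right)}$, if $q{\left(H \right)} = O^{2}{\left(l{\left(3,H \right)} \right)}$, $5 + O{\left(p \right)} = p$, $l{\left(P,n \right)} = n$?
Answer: $- \frac{39360}{49} \approx -803.27$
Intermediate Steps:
$O{\left(p \right)} = -5 + p$
$B{\left(z,A \right)} = \frac{1}{2 + z}$
$q{\left(H \right)} = \left(-5 + H\right)^{2}$
$-804 + q{\left(h{\left(B{\left(5,-3 \right)},-1 \right)} \right)} = -804 + \left(-5 + \left(4 + \frac{1}{2 + 5}\right)\right)^{2} = -804 + \left(-5 + \left(4 + \frac{1}{7}\right)\right)^{2} = -804 + \left(-5 + \frac{29}{7}\right)^{2} = -804 + \left(- \frac{6}{7}\right)^{2} = -804 + \frac{36}{49} = - \frac{39360}{49}$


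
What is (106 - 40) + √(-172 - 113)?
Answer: 66 + I*√285 ≈ 66.0 + 16.882*I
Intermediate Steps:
(106 - 40) + √(-172 - 113) = 66 + √(-285) = 66 + I*√285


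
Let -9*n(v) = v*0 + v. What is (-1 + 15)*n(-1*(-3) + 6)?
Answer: -14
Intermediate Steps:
n(v) = -v/9 (n(v) = -(v*0 + v)/9 = -(0 + v)/9 = -v/9)
(-1 + 15)*n(-1*(-3) + 6) = (-1 + 15)*(-(-1*(-3) + 6)/9) = 14*(-(3 + 6)/9) = 14*(-⅑*9) = 14*(-1) = -14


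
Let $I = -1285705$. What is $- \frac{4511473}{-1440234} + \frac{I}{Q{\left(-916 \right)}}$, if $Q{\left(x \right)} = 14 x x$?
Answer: $\frac{25571791398931}{8459058853728} \approx 3.023$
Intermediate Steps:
$Q{\left(x \right)} = 14 x^{2}$
$- \frac{4511473}{-1440234} + \frac{I}{Q{\left(-916 \right)}} = - \frac{4511473}{-1440234} - \frac{1285705}{14 \left(-916\right)^{2}} = \left(-4511473\right) \left(- \frac{1}{1440234}\right) - \frac{1285705}{14 \cdot 839056} = \frac{4511473}{1440234} - \frac{1285705}{11746784} = \frac{25571791398931}{8459058853728}$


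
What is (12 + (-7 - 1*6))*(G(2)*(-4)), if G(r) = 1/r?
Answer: 2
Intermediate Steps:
(12 + (-7 - 1*6))*(G(2)*(-4)) = (12 + (-7 - 1*6))*(-4/2) = (12 + (-7 - 6))*((1/2)*(-4)) = (12 - 13)*(-2) = -1*(-2) = 2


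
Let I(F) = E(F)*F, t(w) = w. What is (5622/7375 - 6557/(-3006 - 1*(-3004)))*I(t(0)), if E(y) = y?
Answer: 0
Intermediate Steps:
I(F) = F² (I(F) = F*F = F²)
(5622/7375 - 6557/(-3006 - 1*(-3004)))*I(t(0)) = (5622/7375 - 6557/(-3006 - 1*(-3004)))*0² = (5622*(1/7375) - 6557/(-3006 + 3004))*0 = (5622/7375 - 6557/(-2))*0 = (5622/7375 - 6557*(-½))*0 = (5622/7375 + 6557/2)*0 = (48369119/14750)*0 = 0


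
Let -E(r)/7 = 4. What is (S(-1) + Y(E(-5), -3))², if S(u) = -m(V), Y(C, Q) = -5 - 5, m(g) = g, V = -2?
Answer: 64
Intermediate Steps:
E(r) = -28 (E(r) = -7*4 = -28)
Y(C, Q) = -10
S(u) = 2 (S(u) = -1*(-2) = 2)
(S(-1) + Y(E(-5), -3))² = (2 - 10)² = (-8)² = 64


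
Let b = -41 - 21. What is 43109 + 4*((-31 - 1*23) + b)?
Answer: 42645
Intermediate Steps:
b = -62
43109 + 4*((-31 - 1*23) + b) = 43109 + 4*((-31 - 1*23) - 62) = 43109 + 4*((-31 - 23) - 62) = 43109 + 4*(-54 - 62) = 43109 + 4*(-116) = 43109 - 464 = 42645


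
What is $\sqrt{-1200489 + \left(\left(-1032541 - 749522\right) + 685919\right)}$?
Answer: $i \sqrt{2296633} \approx 1515.5 i$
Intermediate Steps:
$\sqrt{-1200489 + \left(\left(-1032541 - 749522\right) + 685919\right)} = \sqrt{-1200489 + \left(-1782063 + 685919\right)} = \sqrt{-1200489 - 1096144} = \sqrt{-2296633} = i \sqrt{2296633}$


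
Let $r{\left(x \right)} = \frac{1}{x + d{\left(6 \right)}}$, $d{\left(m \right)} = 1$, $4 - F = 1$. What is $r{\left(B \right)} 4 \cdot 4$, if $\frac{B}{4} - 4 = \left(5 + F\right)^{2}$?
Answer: $\frac{16}{273} \approx 0.058608$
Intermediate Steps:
$F = 3$ ($F = 4 - 1 = 3$)
$B = 272$ ($B = 16 + 4 \left(5 + 3\right)^{2} = 16 + 4 \cdot 8^{2} = 16 + 4 \cdot 64 = 16 + 256 = 272$)
$r{\left(x \right)} = \frac{1}{1 + x}$ ($r{\left(x \right)} = \frac{1}{x + 1} = \frac{1}{1 + x}$)
$r{\left(B \right)} 4 \cdot 4 = \frac{1}{1 + 272} \cdot 4 \cdot 4 = \frac{1}{273} \cdot 4 \cdot 4 = \frac{4}{273} \cdot 4 = \frac{16}{273}$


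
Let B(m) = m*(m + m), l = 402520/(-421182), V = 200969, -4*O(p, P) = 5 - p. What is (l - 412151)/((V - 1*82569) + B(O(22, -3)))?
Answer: -694363940008/199532655999 ≈ -3.4799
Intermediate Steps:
O(p, P) = -5/4 + p/4 (O(p, P) = -(5 - p)/4 = -5/4 + p/4)
l = -201260/210591 (l = 402520*(-1/421182) = -201260/210591 ≈ -0.95569)
B(m) = 2*m² (B(m) = m*(2*m) = 2*m²)
(l - 412151)/((V - 1*82569) + B(O(22, -3))) = (-201260/210591 - 412151)/((200969 - 1*82569) + 2*(-5/4 + (¼)*22)²) = -86795492501/(210591*((200969 - 82569) + 2*(-5/4 + 11/2)²)) = -86795492501/(210591*(118400 + 2*(17/4)²)) = -86795492501/(210591*(118400 + 2*(289/16))) = -86795492501/(210591*(118400 + 289/8)) = -86795492501/(210591*947489/8) = -86795492501/210591*8/947489 = -694363940008/199532655999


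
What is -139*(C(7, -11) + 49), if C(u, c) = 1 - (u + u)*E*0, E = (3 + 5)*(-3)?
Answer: -6950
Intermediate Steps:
E = -24 (E = 8*(-3) = -24)
C(u, c) = 1 (C(u, c) = 1 - (u + u)*(-24)*0 = 1 - (2*u)*(-24)*0 = 1 - (-48*u)*0 = 1 - 1*0 = 1 + 0 = 1)
-139*(C(7, -11) + 49) = -139*(1 + 49) = -139*50 = -6950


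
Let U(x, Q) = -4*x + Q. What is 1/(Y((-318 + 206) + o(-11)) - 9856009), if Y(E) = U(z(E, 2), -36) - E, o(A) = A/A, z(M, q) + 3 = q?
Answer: -1/9855930 ≈ -1.0146e-7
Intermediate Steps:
z(M, q) = -3 + q
U(x, Q) = Q - 4*x
o(A) = 1
Y(E) = -32 - E (Y(E) = (-36 - 4*(-3 + 2)) - E = (-36 - 4*(-1)) - E = (-36 + 4) - E = -32 - E)
1/(Y((-318 + 206) + o(-11)) - 9856009) = 1/((-32 - ((-318 + 206) + 1)) - 9856009) = 1/((-32 - (-112 + 1)) - 9856009) = 1/((-32 - 1*(-111)) - 9856009) = 1/((-32 + 111) - 9856009) = 1/(79 - 9856009) = 1/(-9855930) = -1/9855930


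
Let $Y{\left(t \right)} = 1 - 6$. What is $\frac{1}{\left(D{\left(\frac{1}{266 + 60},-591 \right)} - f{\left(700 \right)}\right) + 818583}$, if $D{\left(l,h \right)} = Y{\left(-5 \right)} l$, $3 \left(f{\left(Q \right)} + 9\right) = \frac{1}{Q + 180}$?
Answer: $\frac{430320}{352256502677} \approx 1.2216 \cdot 10^{-6}$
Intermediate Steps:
$f{\left(Q \right)} = -9 + \frac{1}{3 \left(180 + Q\right)}$ ($f{\left(Q \right)} = -9 + \frac{1}{3 \left(Q + 180\right)} = -9 + \frac{1}{3 \left(180 + Q\right)}$)
$Y{\left(t \right)} = -5$ ($Y{\left(t \right)} = 1 - 6 = -5$)
$D{\left(l,h \right)} = - 5 l$
$\frac{1}{\left(D{\left(\frac{1}{266 + 60},-591 \right)} - f{\left(700 \right)}\right) + 818583} = \frac{1}{\left(- \frac{5}{266 + 60} - \frac{-4859 - 18900}{3 \left(180 + 700\right)}\right) + 818583} = \frac{1}{\left(- \frac{5}{326} - \frac{-4859 - 18900}{3 \cdot 880}\right) + 818583} = \frac{1}{\left(\left(-5\right) \frac{1}{326} - \frac{1}{3} \cdot \frac{1}{880} \left(-23759\right)\right) + 818583} = \frac{1}{\left(- \frac{5}{326} - - \frac{23759}{2640}\right) + 818583} = \frac{1}{\left(- \frac{5}{326} + \frac{23759}{2640}\right) + 818583} = \frac{1}{\frac{3866117}{430320} + 818583} = \frac{1}{\frac{352256502677}{430320}} = \frac{430320}{352256502677}$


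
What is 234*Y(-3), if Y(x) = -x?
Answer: 702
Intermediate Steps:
234*Y(-3) = 234*(-1*(-3)) = 234*3 = 702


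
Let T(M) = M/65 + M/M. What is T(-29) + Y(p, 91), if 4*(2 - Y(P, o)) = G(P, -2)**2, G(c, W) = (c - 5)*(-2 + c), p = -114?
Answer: -3096444094/65 ≈ -4.7638e+7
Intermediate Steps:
G(c, W) = (-5 + c)*(-2 + c)
T(M) = 1 + M/65 (T(M) = M*(1/65) + 1 = M/65 + 1 = 1 + M/65)
Y(P, o) = 2 - (10 + P**2 - 7*P)**2/4
T(-29) + Y(p, 91) = (1 + (1/65)*(-29)) + (2 - (10 + (-114)**2 - 7*(-114))**2/4) = (1 - 29/65) + (2 - (10 + 12996 + 798)**2/4) = 36/65 + (2 - 1/4*13804**2) = 36/65 + (2 - 1/4*190550416) = 36/65 + (2 - 47637604) = 36/65 - 47637602 = -3096444094/65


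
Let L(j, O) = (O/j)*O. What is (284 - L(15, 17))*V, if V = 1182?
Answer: 1564574/5 ≈ 3.1292e+5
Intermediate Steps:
L(j, O) = O²/j
(284 - L(15, 17))*V = (284 - 17²/15)*1182 = (284 - 289/15)*1182 = (3971/15)*1182 = 1564574/5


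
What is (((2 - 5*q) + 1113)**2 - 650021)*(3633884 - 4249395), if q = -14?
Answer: -464220858244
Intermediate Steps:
(((2 - 5*q) + 1113)**2 - 650021)*(3633884 - 4249395) = (((2 - 5*(-14)) + 1113)**2 - 650021)*(3633884 - 4249395) = (((2 + 70) + 1113)**2 - 650021)*(-615511) = ((72 + 1113)**2 - 650021)*(-615511) = (1185**2 - 650021)*(-615511) = (1404225 - 650021)*(-615511) = 754204*(-615511) = -464220858244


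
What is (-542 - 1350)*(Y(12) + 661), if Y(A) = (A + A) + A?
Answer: -1318724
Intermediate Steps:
Y(A) = 3*A (Y(A) = 2*A + A = 3*A)
(-542 - 1350)*(Y(12) + 661) = (-542 - 1350)*(3*12 + 661) = -1892*(36 + 661) = -1892*697 = -1318724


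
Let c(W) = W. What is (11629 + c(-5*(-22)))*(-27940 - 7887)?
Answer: -420573153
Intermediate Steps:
(11629 + c(-5*(-22)))*(-27940 - 7887) = (11629 - 5*(-22))*(-27940 - 7887) = (11629 + 110)*(-35827) = 11739*(-35827) = -420573153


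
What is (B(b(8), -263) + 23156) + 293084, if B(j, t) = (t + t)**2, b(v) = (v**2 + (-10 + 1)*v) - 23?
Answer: 592916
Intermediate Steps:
b(v) = -23 + v**2 - 9*v (b(v) = (v**2 - 9*v) - 23 = -23 + v**2 - 9*v)
B(j, t) = 4*t**2 (B(j, t) = (2*t)**2 = 4*t**2)
(B(b(8), -263) + 23156) + 293084 = (4*(-263)**2 + 23156) + 293084 = (4*69169 + 23156) + 293084 = (276676 + 23156) + 293084 = 299832 + 293084 = 592916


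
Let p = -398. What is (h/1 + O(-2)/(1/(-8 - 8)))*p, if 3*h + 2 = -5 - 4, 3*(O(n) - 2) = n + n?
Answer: 17114/3 ≈ 5704.7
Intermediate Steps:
O(n) = 2 + 2*n/3 (O(n) = 2 + (n + n)/3 = 2 + (2*n)/3 = 2 + 2*n/3)
h = -11/3 (h = -2/3 + (-5 - 4)/3 = -2/3 + (1/3)*(-9) = -2/3 - 3 = -11/3 ≈ -3.6667)
(h/1 + O(-2)/(1/(-8 - 8)))*p = (-11/3/1 + (2 + (2/3)*(-2))/(1/(-8 - 8)))*(-398) = (-11/3*1 + (2 - 4/3)/(1/(-16)))*(-398) = (-11/3 + 2/(3*(-1/16)))*(-398) = (-11/3 + (2/3)*(-16))*(-398) = (-11/3 - 32/3)*(-398) = -43/3*(-398) = 17114/3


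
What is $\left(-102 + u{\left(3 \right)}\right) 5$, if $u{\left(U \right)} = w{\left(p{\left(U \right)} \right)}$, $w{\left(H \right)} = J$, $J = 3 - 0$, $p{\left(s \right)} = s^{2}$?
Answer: $-495$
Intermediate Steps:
$J = 3$ ($J = 3 + 0 = 3$)
$w{\left(H \right)} = 3$
$u{\left(U \right)} = 3$
$\left(-102 + u{\left(3 \right)}\right) 5 = \left(-102 + 3\right) 5 = \left(-99\right) 5 = -495$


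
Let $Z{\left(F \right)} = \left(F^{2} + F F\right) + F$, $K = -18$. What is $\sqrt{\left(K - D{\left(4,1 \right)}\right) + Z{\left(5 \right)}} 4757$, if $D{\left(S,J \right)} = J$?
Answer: $28542$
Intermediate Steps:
$Z{\left(F \right)} = F + 2 F^{2}$ ($Z{\left(F \right)} = \left(F^{2} + F^{2}\right) + F = 2 F^{2} + F = F + 2 F^{2}$)
$\sqrt{\left(K - D{\left(4,1 \right)}\right) + Z{\left(5 \right)}} 4757 = \sqrt{\left(-18 - 1\right) + 5 \left(1 + 2 \cdot 5\right)} 4757 = \sqrt{\left(-18 - 1\right) + 5 \left(1 + 10\right)} 4757 = \sqrt{-19 + 5 \cdot 11} \cdot 4757 = \sqrt{-19 + 55} \cdot 4757 = \sqrt{36} \cdot 4757 = 6 \cdot 4757 = 28542$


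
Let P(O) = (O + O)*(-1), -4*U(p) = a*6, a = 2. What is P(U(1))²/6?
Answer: 6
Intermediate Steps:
U(p) = -3 (U(p) = -6/2 = -¼*12 = -3)
P(O) = -2*O (P(O) = (2*O)*(-1) = -2*O)
P(U(1))²/6 = (-2*(-3))²/6 = (⅙)*6² = (⅙)*36 = 6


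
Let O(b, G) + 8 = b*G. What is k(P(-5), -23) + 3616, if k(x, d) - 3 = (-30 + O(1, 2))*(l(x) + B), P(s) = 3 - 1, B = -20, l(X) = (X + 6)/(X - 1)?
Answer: 4051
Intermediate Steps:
l(X) = (6 + X)/(-1 + X)
O(b, G) = -8 + G*b (O(b, G) = -8 + b*G = -8 + G*b)
P(s) = 2
k(x, d) = 723 - 36*(6 + x)/(-1 + x) (k(x, d) = 3 + (-30 + (-8 + 2*1))*((6 + x)/(-1 + x) - 20) = 3 + (-30 + (-8 + 2))*(-20 + (6 + x)/(-1 + x)) = 3 + (-30 - 6)*(-20 + (6 + x)/(-1 + x)) = 3 - 36*(-20 + (6 + x)/(-1 + x)) = 3 + (720 - 36*(6 + x)/(-1 + x)) = 723 - 36*(6 + x)/(-1 + x))
k(P(-5), -23) + 3616 = 3*(-313 + 229*2)/(-1 + 2) + 3616 = 3*(-313 + 458)/1 + 3616 = 3*1*145 + 3616 = 435 + 3616 = 4051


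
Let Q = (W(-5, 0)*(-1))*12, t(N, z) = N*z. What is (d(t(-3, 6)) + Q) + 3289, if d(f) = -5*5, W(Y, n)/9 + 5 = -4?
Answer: 4236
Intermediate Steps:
W(Y, n) = -81 (W(Y, n) = -45 + 9*(-4) = -45 - 36 = -81)
d(f) = -25
Q = 972 (Q = -81*(-1)*12 = 81*12 = 972)
(d(t(-3, 6)) + Q) + 3289 = (-25 + 972) + 3289 = 947 + 3289 = 4236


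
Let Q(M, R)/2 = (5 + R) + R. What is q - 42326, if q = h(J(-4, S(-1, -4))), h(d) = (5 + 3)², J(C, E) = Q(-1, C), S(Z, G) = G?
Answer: -42262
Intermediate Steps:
Q(M, R) = 10 + 4*R (Q(M, R) = 2*((5 + R) + R) = 2*(5 + 2*R) = 10 + 4*R)
J(C, E) = 10 + 4*C
h(d) = 64 (h(d) = 8² = 64)
q = 64
q - 42326 = 64 - 42326 = -42262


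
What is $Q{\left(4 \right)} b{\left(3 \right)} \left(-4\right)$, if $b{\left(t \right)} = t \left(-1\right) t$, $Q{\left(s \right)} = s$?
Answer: $144$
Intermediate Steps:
$b{\left(t \right)} = - t^{2}$ ($b{\left(t \right)} = - t t = - t^{2}$)
$Q{\left(4 \right)} b{\left(3 \right)} \left(-4\right) = 4 \left(- 3^{2}\right) \left(-4\right) = 4 \left(\left(-1\right) 9\right) \left(-4\right) = 4 \left(-9\right) \left(-4\right) = \left(-36\right) \left(-4\right) = 144$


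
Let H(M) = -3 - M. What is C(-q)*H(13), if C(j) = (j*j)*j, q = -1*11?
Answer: -21296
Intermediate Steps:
q = -11
C(j) = j³ (C(j) = j²*j = j³)
C(-q)*H(13) = (-1*(-11))³*(-3 - 1*13) = 11³*(-3 - 13) = 1331*(-16) = -21296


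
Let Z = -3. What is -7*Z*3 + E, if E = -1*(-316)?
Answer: 379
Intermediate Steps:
E = 316
-7*Z*3 + E = -7*(-3)*3 + 316 = 21*3 + 316 = 63 + 316 = 379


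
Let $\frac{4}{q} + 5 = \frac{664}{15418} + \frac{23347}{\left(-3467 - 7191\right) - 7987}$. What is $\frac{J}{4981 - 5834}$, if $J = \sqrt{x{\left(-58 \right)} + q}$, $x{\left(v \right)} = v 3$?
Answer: $- \frac{21 i \sqrt{4928519453459779}}{95158910878} \approx - 0.015493 i$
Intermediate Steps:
$x{\left(v \right)} = 3 v$
$q = - \frac{143734305}{223115852}$ ($q = \frac{4}{-5 + \left(\frac{664}{15418} + \frac{23347}{\left(-3467 - 7191\right) - 7987}\right)} = \frac{4}{-5 + \left(664 \cdot \frac{1}{15418} + \frac{23347}{-10658 - 7987}\right)} = \frac{4}{-5 + \left(\frac{332}{7709} + \frac{23347}{-18645}\right)} = \frac{4}{-5 + \left(\frac{332}{7709} + 23347 \left(- \frac{1}{18645}\right)\right)} = \frac{4}{-5 + \left(\frac{332}{7709} - \frac{23347}{18645}\right)} = \frac{4}{-5 - \frac{173791883}{143734305}} = \frac{4}{- \frac{892463408}{143734305}} = 4 \left(- \frac{143734305}{892463408}\right) = - \frac{143734305}{223115852} \approx -0.64421$)
$J = \frac{21 i \sqrt{4928519453459779}}{111557926}$ ($J = \sqrt{3 \left(-58\right) - \frac{143734305}{223115852}} = \sqrt{-174 - \frac{143734305}{223115852}} = \sqrt{- \frac{38965892553}{223115852}} = \frac{21 i \sqrt{4928519453459779}}{111557926} \approx 13.215 i$)
$\frac{J}{4981 - 5834} = \frac{\frac{21}{111557926} i \sqrt{4928519453459779}}{4981 - 5834} = \frac{\frac{21}{111557926} i \sqrt{4928519453459779}}{-853} = \frac{21 i \sqrt{4928519453459779}}{111557926} \left(- \frac{1}{853}\right) = - \frac{21 i \sqrt{4928519453459779}}{95158910878}$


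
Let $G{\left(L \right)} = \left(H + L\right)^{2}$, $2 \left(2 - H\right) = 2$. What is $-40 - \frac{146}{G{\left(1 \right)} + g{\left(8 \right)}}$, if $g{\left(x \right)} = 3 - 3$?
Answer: $- \frac{153}{2} \approx -76.5$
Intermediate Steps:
$H = 1$ ($H = 2 - 1 = 1$)
$g{\left(x \right)} = 0$ ($g{\left(x \right)} = 3 - 3 = 0$)
$G{\left(L \right)} = \left(1 + L\right)^{2}$
$-40 - \frac{146}{G{\left(1 \right)} + g{\left(8 \right)}} = -40 - \frac{146}{\left(1 + 1\right)^{2} + 0} = -40 - \frac{146}{2^{2} + 0} = -40 - \frac{146}{4 + 0} = -40 - \frac{146}{4} = -40 - \frac{73}{2} = - \frac{153}{2}$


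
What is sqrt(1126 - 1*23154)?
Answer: 2*I*sqrt(5507) ≈ 148.42*I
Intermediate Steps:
sqrt(1126 - 1*23154) = sqrt(1126 - 23154) = sqrt(-22028) = 2*I*sqrt(5507)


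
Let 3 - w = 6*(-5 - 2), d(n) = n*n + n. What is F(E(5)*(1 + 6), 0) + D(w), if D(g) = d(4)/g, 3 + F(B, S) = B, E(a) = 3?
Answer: 166/9 ≈ 18.444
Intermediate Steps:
d(n) = n + n² (d(n) = n² + n = n + n²)
w = 45 (w = 3 - 6*(-5 - 2) = 3 - 6*(-7) = 3 - 1*(-42) = 3 + 42 = 45)
F(B, S) = -3 + B
D(g) = 20/g (D(g) = (4*(1 + 4))/g = (4*5)/g = 20/g)
F(E(5)*(1 + 6), 0) + D(w) = (-3 + 3*(1 + 6)) + 20/45 = (-3 + 3*7) + 20*(1/45) = (-3 + 21) + 4/9 = 18 + 4/9 = 166/9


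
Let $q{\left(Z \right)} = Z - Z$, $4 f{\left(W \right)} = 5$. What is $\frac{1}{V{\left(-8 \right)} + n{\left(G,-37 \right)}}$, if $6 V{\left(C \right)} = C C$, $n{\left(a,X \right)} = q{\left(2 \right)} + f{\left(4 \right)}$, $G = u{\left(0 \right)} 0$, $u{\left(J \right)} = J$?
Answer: $\frac{12}{143} \approx 0.083916$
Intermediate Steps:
$f{\left(W \right)} = \frac{5}{4}$ ($f{\left(W \right)} = \frac{1}{4} \cdot 5 = \frac{5}{4}$)
$q{\left(Z \right)} = 0$
$G = 0$ ($G = 0 \cdot 0 = 0$)
$n{\left(a,X \right)} = \frac{5}{4}$ ($n{\left(a,X \right)} = 0 + \frac{5}{4} = \frac{5}{4}$)
$V{\left(C \right)} = \frac{C^{2}}{6}$ ($V{\left(C \right)} = \frac{C C}{6} = \frac{C^{2}}{6}$)
$\frac{1}{V{\left(-8 \right)} + n{\left(G,-37 \right)}} = \frac{1}{\frac{\left(-8\right)^{2}}{6} + \frac{5}{4}} = \frac{1}{\frac{1}{6} \cdot 64 + \frac{5}{4}} = \frac{1}{\frac{32}{3} + \frac{5}{4}} = \frac{1}{\frac{143}{12}} = \frac{12}{143}$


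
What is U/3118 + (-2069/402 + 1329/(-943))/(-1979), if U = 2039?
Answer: 384357466979/584789625723 ≈ 0.65726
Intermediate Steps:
U/3118 + (-2069/402 + 1329/(-943))/(-1979) = 2039/3118 + (-2069/402 + 1329/(-943))/(-1979) = 2039*(1/3118) + (-2069*1/402 + 1329*(-1/943))*(-1/1979) = 2039/3118 + (-2069/402 - 1329/943)*(-1/1979) = 2039/3118 - 2485325/379086*(-1/1979) = 2039/3118 + 2485325/750211194 = 384357466979/584789625723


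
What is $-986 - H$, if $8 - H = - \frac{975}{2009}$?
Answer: $- \frac{1997921}{2009} \approx -994.49$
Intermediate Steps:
$H = \frac{17047}{2009}$ ($H = 8 - - \frac{975}{2009} = 8 + \frac{975}{2009} = \frac{17047}{2009} \approx 8.4853$)
$-986 - H = -986 - \frac{17047}{2009} = - \frac{1997921}{2009}$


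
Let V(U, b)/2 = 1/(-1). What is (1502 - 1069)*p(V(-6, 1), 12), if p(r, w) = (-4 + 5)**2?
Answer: 433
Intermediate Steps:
V(U, b) = -2 (V(U, b) = 2/(-1) = 2*(-1) = -2)
p(r, w) = 1 (p(r, w) = 1**2 = 1)
(1502 - 1069)*p(V(-6, 1), 12) = (1502 - 1069)*1 = 433*1 = 433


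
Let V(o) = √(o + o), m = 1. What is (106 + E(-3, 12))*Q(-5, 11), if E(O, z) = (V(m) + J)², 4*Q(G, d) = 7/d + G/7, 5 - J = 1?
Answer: -186/77 - 12*√2/77 ≈ -2.6360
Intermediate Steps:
J = 4 (J = 5 - 1*1 = 5 - 1 = 4)
Q(G, d) = G/28 + 7/(4*d) (Q(G, d) = (7/d + G/7)/4 = G/28 + 7/(4*d))
V(o) = √2*√o (V(o) = √(2*o) = √2*√o)
E(O, z) = (4 + √2)² (E(O, z) = (√2*√1 + 4)² = (√2*1 + 4)² = (√2 + 4)² = (4 + √2)²)
(106 + E(-3, 12))*Q(-5, 11) = (106 + (4 + √2)²)*((1/28)*(49 - 5*11)/11) = (106 + (4 + √2)²)*((1/28)*(1/11)*(49 - 55)) = (106 + (4 + √2)²)*((1/28)*(1/11)*(-6)) = (106 + (4 + √2)²)*(-3/154) = -159/77 - 3*(4 + √2)²/154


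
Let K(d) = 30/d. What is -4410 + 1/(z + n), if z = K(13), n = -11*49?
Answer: -30768583/6977 ≈ -4410.0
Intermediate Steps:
n = -539
z = 30/13 ≈ 2.3077
-4410 + 1/(z + n) = -4410 + 1/(30/13 - 539) = -4410 + 1/(-6977/13) = -4410 - 13/6977 = -30768583/6977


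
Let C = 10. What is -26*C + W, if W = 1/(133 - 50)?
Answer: -21579/83 ≈ -259.99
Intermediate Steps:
W = 1/83 ≈ 0.012048
-26*C + W = -26*10 + 1/83 = -260 + 1/83 = -21579/83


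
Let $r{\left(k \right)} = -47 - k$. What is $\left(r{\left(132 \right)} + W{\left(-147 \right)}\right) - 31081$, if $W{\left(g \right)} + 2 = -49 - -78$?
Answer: $-31233$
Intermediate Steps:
$W{\left(g \right)} = 27$ ($W{\left(g \right)} = -2 - -29 = -2 + \left(-49 + 78\right) = -2 + 29 = 27$)
$\left(r{\left(132 \right)} + W{\left(-147 \right)}\right) - 31081 = \left(\left(-47 - 132\right) + 27\right) - 31081 = \left(-179 + 27\right) - 31081 = -152 - 31081 = -31233$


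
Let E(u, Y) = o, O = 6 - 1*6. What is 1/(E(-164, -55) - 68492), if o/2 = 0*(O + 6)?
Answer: -1/68492 ≈ -1.4600e-5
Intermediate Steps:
O = 0 (O = 6 - 6 = 0)
o = 0 (o = 2*(0*(0 + 6)) = 2*(0*6) = 2*0 = 0)
E(u, Y) = 0
1/(E(-164, -55) - 68492) = 1/(0 - 68492) = 1/(-68492) = -1/68492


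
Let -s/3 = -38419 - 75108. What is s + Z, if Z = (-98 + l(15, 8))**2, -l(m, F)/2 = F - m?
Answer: 347637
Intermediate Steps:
l(m, F) = -2*F + 2*m (l(m, F) = -2*(F - m) = -2*F + 2*m)
s = 340581 (s = -3*(-38419 - 75108) = -3*(-113527) = 340581)
Z = 7056 (Z = (-98 + (-2*8 + 2*15))**2 = (-98 + (-16 + 30))**2 = (-98 + 14)**2 = (-84)**2 = 7056)
s + Z = 340581 + 7056 = 347637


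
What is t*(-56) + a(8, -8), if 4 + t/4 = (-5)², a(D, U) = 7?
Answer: -4697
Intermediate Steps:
t = 84 (t = -16 + 4*(-5)² = -16 + 4*25 = -16 + 100 = 84)
t*(-56) + a(8, -8) = 84*(-56) + 7 = -4704 + 7 = -4697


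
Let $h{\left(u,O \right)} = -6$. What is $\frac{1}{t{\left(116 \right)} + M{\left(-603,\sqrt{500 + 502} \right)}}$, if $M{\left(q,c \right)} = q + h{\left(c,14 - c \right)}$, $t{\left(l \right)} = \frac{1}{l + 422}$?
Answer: $- \frac{538}{327641} \approx -0.001642$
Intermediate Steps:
$t{\left(l \right)} = \frac{1}{422 + l}$
$M{\left(q,c \right)} = -6 + q$ ($M{\left(q,c \right)} = q - 6 = -6 + q$)
$\frac{1}{t{\left(116 \right)} + M{\left(-603,\sqrt{500 + 502} \right)}} = \frac{1}{\frac{1}{422 + 116} - 609} = \frac{1}{\frac{1}{538} - 609} = \frac{1}{- \frac{327641}{538}} = - \frac{538}{327641}$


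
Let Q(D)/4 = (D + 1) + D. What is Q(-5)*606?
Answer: -21816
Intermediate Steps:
Q(D) = 4 + 8*D (Q(D) = 4*((D + 1) + D) = 4*((1 + D) + D) = 4*(1 + 2*D) = 4 + 8*D)
Q(-5)*606 = (4 + 8*(-5))*606 = (4 - 40)*606 = -36*606 = -21816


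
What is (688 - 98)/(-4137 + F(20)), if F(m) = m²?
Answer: -590/3737 ≈ -0.15788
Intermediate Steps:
(688 - 98)/(-4137 + F(20)) = (688 - 98)/(-4137 + 20²) = 590/(-4137 + 400) = 590/(-3737) = 590*(-1/3737) = -590/3737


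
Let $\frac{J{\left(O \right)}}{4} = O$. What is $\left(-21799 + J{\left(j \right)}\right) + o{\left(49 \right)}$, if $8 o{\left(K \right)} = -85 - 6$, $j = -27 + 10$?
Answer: $- \frac{175027}{8} \approx -21878.0$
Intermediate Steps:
$j = -17$
$J{\left(O \right)} = 4 O$
$o{\left(K \right)} = - \frac{91}{8}$ ($o{\left(K \right)} = \frac{-85 - 6}{8} = \frac{1}{8} \left(-91\right) = - \frac{91}{8}$)
$\left(-21799 + J{\left(j \right)}\right) + o{\left(49 \right)} = \left(-21799 + 4 \left(-17\right)\right) - \frac{91}{8} = \left(-21799 - 68\right) - \frac{91}{8} = -21867 - \frac{91}{8} = - \frac{175027}{8}$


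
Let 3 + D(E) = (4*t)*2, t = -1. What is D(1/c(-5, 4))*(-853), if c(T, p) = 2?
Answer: 9383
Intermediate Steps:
D(E) = -11 (D(E) = -3 + (4*(-1))*2 = -3 - 4*2 = -3 - 8 = -11)
D(1/c(-5, 4))*(-853) = -11*(-853) = 9383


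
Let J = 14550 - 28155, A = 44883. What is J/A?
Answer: -4535/14961 ≈ -0.30312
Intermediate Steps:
J = -13605
J/A = -13605/44883 = -13605*1/44883 = -4535/14961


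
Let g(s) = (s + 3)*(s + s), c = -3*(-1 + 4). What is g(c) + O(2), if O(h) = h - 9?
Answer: 101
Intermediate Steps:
O(h) = -9 + h
c = -9 (c = -3*3 = -9)
g(s) = 2*s*(3 + s) (g(s) = (3 + s)*(2*s) = 2*s*(3 + s))
g(c) + O(2) = 2*(-9)*(3 - 9) + (-9 + 2) = 2*(-9)*(-6) - 7 = 108 - 7 = 101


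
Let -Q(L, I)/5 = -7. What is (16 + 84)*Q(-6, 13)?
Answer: 3500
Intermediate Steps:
Q(L, I) = 35 (Q(L, I) = -5*(-7) = 35)
(16 + 84)*Q(-6, 13) = (16 + 84)*35 = 100*35 = 3500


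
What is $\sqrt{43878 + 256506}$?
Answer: $12 \sqrt{2086} \approx 548.07$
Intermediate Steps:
$\sqrt{43878 + 256506} = \sqrt{300384} = 12 \sqrt{2086}$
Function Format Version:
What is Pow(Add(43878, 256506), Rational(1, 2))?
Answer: Mul(12, Pow(2086, Rational(1, 2))) ≈ 548.07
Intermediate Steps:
Pow(Add(43878, 256506), Rational(1, 2)) = Pow(300384, Rational(1, 2)) = Mul(12, Pow(2086, Rational(1, 2)))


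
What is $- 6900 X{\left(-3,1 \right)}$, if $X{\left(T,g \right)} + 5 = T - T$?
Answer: $34500$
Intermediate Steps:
$X{\left(T,g \right)} = -5$ ($X{\left(T,g \right)} = -5 + \left(T - T\right) = -5 + 0 = -5$)
$- 6900 X{\left(-3,1 \right)} = \left(-6900\right) \left(-5\right) = 34500$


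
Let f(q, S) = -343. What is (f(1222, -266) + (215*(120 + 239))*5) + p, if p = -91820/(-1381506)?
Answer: 266341969156/690753 ≈ 3.8558e+5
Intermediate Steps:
p = 45910/690753 (p = -91820*(-1/1381506) = 45910/690753 ≈ 0.066464)
(f(1222, -266) + (215*(120 + 239))*5) + p = (-343 + (215*(120 + 239))*5) + 45910/690753 = (-343 + (215*359)*5) + 45910/690753 = (-343 + 77185*5) + 45910/690753 = (-343 + 385925) + 45910/690753 = 385582 + 45910/690753 = 266341969156/690753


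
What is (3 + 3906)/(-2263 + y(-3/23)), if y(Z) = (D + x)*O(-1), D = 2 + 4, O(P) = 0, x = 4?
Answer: -3909/2263 ≈ -1.7274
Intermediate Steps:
D = 6
y(Z) = 0 (y(Z) = (6 + 4)*0 = 10*0 = 0)
(3 + 3906)/(-2263 + y(-3/23)) = (3 + 3906)/(-2263 + 0) = 3909/(-2263) = 3909*(-1/2263) = -3909/2263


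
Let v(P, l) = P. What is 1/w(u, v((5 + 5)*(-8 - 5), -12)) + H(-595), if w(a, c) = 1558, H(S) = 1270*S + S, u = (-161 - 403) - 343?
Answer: -1178229709/1558 ≈ -7.5625e+5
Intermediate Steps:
u = -907 (u = -564 - 343 = -907)
H(S) = 1271*S
1/w(u, v((5 + 5)*(-8 - 5), -12)) + H(-595) = 1/1558 + 1271*(-595) = 1/1558 - 756245 = -1178229709/1558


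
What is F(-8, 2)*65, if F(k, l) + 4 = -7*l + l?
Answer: -1040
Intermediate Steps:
F(k, l) = -4 - 6*l (F(k, l) = -4 + (-7*l + l) = -4 - 6*l)
F(-8, 2)*65 = (-4 - 6*2)*65 = (-4 - 12)*65 = -16*65 = -1040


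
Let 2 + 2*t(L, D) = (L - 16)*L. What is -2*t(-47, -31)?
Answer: -2959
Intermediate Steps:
t(L, D) = -1 + L*(-16 + L)/2 (t(L, D) = -1 + ((L - 16)*L)/2 = -1 + ((-16 + L)*L)/2 = -1 + (L*(-16 + L))/2 = -1 + L*(-16 + L)/2)
-2*t(-47, -31) = -2*(-1 + (½)*(-47)² - 8*(-47)) = -2*(-1 + (½)*2209 + 376) = -2*(-1 + 2209/2 + 376) = -2*2959/2 = -2959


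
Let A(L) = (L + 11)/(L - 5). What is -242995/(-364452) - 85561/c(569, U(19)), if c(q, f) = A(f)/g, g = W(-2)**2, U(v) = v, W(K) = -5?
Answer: -121266665115/121484 ≈ -9.9821e+5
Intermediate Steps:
A(L) = (11 + L)/(-5 + L)
g = 25 (g = (-5)**2 = 25)
c(q, f) = (11 + f)/(25*(-5 + f)) (c(q, f) = ((11 + f)/(-5 + f))/25 = ((11 + f)/(-5 + f))*(1/25) = (11 + f)/(25*(-5 + f)))
-242995/(-364452) - 85561/c(569, U(19)) = -242995/(-364452) - 85561*25*(-5 + 19)/(11 + 19) = -242995*(-1/364452) - 85561/((1/25)*30/14) = 242995/364452 - 85561/((1/25)*(1/14)*30) = 242995/364452 - 85561/3/35 = 242995/364452 - 85561*35/3 = 242995/364452 - 2994635/3 = -121266665115/121484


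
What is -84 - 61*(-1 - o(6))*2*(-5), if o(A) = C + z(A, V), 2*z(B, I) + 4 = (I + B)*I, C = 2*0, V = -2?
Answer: 2966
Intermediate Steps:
C = 0
z(B, I) = -2 + I*(B + I)/2 (z(B, I) = -2 + ((I + B)*I)/2 = -2 + ((B + I)*I)/2 = -2 + (I*(B + I))/2 = -2 + I*(B + I)/2)
o(A) = -A (o(A) = 0 + (-2 + (1/2)*(-2)**2 + (1/2)*A*(-2)) = 0 + (-2 + (1/2)*4 - A) = 0 + (-2 + 2 - A) = 0 - A = -A)
-84 - 61*(-1 - o(6))*2*(-5) = -84 - 61*(-1 - (-1)*6)*2*(-5) = -84 - 61*(-1 - 1*(-6))*2*(-5) = -84 - 61*(-1 + 6)*2*(-5) = -84 - 61*5*2*(-5) = -84 - 610*(-5) = -84 - 61*(-50) = -84 + 3050 = 2966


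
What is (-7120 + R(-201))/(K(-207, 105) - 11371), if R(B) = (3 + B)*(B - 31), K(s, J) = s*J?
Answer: -19408/16553 ≈ -1.1725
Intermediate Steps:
K(s, J) = J*s
R(B) = (-31 + B)*(3 + B) (R(B) = (3 + B)*(-31 + B) = (-31 + B)*(3 + B))
(-7120 + R(-201))/(K(-207, 105) - 11371) = (-7120 + (-93 + (-201)² - 28*(-201)))/(105*(-207) - 11371) = (-7120 + (-93 + 40401 + 5628))/(-21735 - 11371) = (-7120 + 45936)/(-33106) = 38816*(-1/33106) = -19408/16553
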